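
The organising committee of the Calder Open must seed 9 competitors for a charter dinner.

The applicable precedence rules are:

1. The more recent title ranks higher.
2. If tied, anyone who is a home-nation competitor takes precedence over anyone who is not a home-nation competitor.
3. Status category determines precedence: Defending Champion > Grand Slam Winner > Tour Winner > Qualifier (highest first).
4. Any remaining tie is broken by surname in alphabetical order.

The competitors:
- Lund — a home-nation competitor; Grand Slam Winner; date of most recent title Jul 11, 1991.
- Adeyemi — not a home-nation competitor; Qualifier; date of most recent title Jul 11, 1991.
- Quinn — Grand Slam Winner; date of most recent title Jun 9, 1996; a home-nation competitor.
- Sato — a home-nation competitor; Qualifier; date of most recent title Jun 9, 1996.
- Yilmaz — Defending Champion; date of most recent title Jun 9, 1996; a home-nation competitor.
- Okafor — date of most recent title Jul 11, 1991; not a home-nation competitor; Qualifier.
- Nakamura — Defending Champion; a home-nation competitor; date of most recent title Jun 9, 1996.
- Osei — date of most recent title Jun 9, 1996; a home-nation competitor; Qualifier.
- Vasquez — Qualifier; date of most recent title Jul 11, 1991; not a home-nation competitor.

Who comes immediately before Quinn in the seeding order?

By date of most recent title (later first): Nakamura, Yilmaz, Quinn, Osei and Sato (each Jun 9, 1996); then Lund, Adeyemi, Okafor and Vasquez (each Jul 11, 1991).
Nakamura, Yilmaz, Quinn, Osei and Sato are each a home-nation competitor, so the next rule applies.
Among Nakamura, Yilmaz, Quinn, Osei and Sato, by status category: Nakamura and Yilmaz (Defending Champion) before Quinn (Grand Slam Winner) before Osei and Sato (Qualifier).
Among Nakamura and Yilmaz, alphabetically by surname: Nakamura before Yilmaz.
Among Osei and Sato, alphabetically by surname: Osei before Sato.
Among Lund, Adeyemi, Okafor and Vasquez, a home-nation competitor before not a home-nation competitor: Lund (a home-nation competitor) before Adeyemi, Okafor and Vasquez (not a home-nation competitor).
Adeyemi, Okafor and Vasquez are each Qualifier, so the next rule applies.
Among Adeyemi, Okafor and Vasquez, alphabetically by surname: Adeyemi before Okafor before Vasquez.
Order: Nakamura, Yilmaz, Quinn, Osei, Sato, Lund, Adeyemi, Okafor, Vasquez.

Yilmaz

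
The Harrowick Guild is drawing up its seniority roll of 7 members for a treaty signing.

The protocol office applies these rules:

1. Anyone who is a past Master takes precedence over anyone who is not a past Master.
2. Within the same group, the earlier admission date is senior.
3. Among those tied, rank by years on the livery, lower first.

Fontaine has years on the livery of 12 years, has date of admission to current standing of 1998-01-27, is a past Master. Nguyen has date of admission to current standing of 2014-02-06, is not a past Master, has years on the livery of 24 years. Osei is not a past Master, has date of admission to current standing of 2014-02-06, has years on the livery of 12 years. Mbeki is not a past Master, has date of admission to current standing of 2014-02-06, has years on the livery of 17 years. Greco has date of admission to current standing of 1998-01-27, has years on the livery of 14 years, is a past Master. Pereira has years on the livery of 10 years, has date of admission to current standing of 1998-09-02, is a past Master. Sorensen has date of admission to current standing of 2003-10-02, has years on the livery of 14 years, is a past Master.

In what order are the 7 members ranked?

Fontaine, Greco, Pereira, Sorensen, Osei, Mbeki, Nguyen

By the first rule: Fontaine, Greco, Pereira and Sorensen (each a past Master); then Osei, Mbeki and Nguyen (each not a past Master).
Among Fontaine, Greco, Pereira and Sorensen, by date of admission to current standing (earlier first): Fontaine and Greco (1998-01-27) before Pereira (1998-09-02) before Sorensen (2003-10-02).
Among Fontaine and Greco, by years on the livery (lower first): Fontaine (12 years) before Greco (14 years).
Osei, Mbeki and Nguyen all have date of admission to current standing 2014-02-06, so the next rule applies.
Among Osei, Mbeki and Nguyen, by years on the livery (lower first): Osei (12 years) before Mbeki (17 years) before Nguyen (24 years).
Full order: Fontaine, Greco, Pereira, Sorensen, Osei, Mbeki, Nguyen.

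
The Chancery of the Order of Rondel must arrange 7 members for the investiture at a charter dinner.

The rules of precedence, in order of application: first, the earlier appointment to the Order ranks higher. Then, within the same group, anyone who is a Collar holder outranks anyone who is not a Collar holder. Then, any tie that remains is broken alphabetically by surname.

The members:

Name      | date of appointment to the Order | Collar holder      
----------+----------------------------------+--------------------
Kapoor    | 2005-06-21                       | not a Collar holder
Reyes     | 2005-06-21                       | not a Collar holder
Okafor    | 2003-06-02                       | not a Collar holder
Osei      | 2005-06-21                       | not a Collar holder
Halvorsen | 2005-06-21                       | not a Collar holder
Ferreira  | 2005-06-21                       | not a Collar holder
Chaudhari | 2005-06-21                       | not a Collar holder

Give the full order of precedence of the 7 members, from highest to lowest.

By date of appointment to the Order (earlier first): Okafor (2003-06-02); then Chaudhari, Ferreira, Halvorsen, Kapoor, Osei and Reyes (each 2005-06-21).
Chaudhari, Ferreira, Halvorsen, Kapoor, Osei and Reyes are each not a Collar holder, so the next rule applies.
Among Chaudhari, Ferreira, Halvorsen, Kapoor, Osei and Reyes, alphabetically by surname: Chaudhari before Ferreira before Halvorsen before Kapoor before Osei before Reyes.
Full order: Okafor, Chaudhari, Ferreira, Halvorsen, Kapoor, Osei, Reyes.

Okafor, Chaudhari, Ferreira, Halvorsen, Kapoor, Osei, Reyes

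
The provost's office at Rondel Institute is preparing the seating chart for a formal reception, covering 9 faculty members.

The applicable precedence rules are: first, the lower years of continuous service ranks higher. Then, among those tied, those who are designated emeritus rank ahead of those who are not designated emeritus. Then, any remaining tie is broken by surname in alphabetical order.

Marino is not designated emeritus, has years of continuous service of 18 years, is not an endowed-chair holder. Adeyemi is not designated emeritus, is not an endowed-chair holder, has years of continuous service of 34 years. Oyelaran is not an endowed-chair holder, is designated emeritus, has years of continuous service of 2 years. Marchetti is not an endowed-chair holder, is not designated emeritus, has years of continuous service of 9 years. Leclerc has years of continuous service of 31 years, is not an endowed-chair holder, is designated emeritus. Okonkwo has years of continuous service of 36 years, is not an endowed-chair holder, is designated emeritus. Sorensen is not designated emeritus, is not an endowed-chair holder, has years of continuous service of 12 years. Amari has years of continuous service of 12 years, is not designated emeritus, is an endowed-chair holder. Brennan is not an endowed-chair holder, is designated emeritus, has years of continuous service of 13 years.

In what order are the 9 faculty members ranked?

Oyelaran, Marchetti, Amari, Sorensen, Brennan, Marino, Leclerc, Adeyemi, Okonkwo

By years of continuous service (lower first): Oyelaran (2 years); then Marchetti (9 years); then Amari and Sorensen (both 12 years); then Brennan (13 years); then Marino (18 years); then Leclerc (31 years); then Adeyemi (34 years); then Okonkwo (36 years).
Amari and Sorensen are each not designated emeritus, so the next rule applies.
Among Amari and Sorensen, alphabetically by surname: Amari before Sorensen.
Full order: Oyelaran, Marchetti, Amari, Sorensen, Brennan, Marino, Leclerc, Adeyemi, Okonkwo.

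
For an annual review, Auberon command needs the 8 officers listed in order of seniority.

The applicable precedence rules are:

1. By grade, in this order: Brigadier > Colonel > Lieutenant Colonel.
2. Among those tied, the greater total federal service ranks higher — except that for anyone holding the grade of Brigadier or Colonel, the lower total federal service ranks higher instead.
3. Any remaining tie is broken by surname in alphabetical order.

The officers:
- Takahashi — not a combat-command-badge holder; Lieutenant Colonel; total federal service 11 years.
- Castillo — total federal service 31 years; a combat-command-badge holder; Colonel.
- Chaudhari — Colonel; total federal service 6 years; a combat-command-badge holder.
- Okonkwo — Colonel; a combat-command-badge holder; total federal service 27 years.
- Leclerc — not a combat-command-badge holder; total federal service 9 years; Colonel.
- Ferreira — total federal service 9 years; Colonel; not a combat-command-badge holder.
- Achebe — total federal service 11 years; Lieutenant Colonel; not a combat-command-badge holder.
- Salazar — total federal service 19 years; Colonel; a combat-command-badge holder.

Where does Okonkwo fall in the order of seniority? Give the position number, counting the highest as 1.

5

By grade: Chaudhari, Ferreira, Leclerc, Salazar, Okonkwo and Castillo (Colonel); then Achebe and Takahashi (Lieutenant Colonel).
Among Chaudhari, Ferreira, Leclerc, Salazar, Okonkwo and Castillo, by total federal service (lower first) (reversed rule for this group): Chaudhari (6 years) before Ferreira and Leclerc (9 years) before Salazar (19 years) before Okonkwo (27 years) before Castillo (31 years).
Among Ferreira and Leclerc, alphabetically by surname: Ferreira before Leclerc.
Achebe and Takahashi both have total federal service 11 years, so the next rule applies.
Among Achebe and Takahashi, alphabetically by surname: Achebe before Takahashi.
Order: Chaudhari, Ferreira, Leclerc, Salazar, Okonkwo, Castillo, Achebe, Takahashi. So position 5.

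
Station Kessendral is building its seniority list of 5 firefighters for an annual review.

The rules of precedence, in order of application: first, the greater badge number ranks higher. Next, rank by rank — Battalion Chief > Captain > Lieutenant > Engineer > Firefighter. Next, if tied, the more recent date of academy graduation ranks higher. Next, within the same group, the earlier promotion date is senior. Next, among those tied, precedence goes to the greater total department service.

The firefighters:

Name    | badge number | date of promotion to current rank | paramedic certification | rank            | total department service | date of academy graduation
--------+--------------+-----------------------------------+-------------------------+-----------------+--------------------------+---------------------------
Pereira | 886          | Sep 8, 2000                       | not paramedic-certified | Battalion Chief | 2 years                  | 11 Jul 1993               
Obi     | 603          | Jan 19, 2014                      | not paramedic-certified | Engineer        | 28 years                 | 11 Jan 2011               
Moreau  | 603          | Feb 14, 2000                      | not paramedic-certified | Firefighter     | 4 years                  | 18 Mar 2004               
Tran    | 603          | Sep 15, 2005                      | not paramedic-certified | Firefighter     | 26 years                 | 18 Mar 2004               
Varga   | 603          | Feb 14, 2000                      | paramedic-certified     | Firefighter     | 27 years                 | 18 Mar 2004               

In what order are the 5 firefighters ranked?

Pereira, Obi, Varga, Moreau, Tran

By badge number (higher first): Pereira (886); then Obi, Varga, Moreau and Tran (each 603).
Among Obi, Varga, Moreau and Tran, by rank: Obi (Engineer) before Varga, Moreau and Tran (Firefighter).
Varga, Moreau and Tran all have date of academy graduation 18 Mar 2004, so the next rule applies.
Among Varga, Moreau and Tran, by date of promotion to current rank (earlier first): Varga and Moreau (Feb 14, 2000) before Tran (Sep 15, 2005).
Among Varga and Moreau, by total department service (higher first): Varga (27 years) before Moreau (4 years).
Full order: Pereira, Obi, Varga, Moreau, Tran.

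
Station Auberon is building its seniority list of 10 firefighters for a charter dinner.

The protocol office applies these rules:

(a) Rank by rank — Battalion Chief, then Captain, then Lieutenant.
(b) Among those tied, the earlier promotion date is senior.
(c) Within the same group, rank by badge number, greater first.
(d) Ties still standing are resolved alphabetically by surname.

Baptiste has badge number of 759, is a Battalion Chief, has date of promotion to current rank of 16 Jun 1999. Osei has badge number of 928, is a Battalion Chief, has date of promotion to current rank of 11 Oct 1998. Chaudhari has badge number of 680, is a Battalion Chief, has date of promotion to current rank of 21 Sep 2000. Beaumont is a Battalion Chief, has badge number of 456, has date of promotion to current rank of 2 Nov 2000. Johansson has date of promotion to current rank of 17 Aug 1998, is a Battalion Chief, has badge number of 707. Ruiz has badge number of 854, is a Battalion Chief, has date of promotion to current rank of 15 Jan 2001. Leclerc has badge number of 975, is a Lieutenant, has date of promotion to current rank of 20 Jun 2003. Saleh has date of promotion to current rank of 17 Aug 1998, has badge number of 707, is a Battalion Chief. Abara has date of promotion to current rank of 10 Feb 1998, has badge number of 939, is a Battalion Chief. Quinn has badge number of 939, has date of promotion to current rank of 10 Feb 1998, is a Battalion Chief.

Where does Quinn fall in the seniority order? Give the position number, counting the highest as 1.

By rank: Abara, Quinn, Johansson, Saleh, Osei, Baptiste, Chaudhari, Beaumont and Ruiz (Battalion Chief); then Leclerc (Lieutenant).
Among Abara, Quinn, Johansson, Saleh, Osei, Baptiste, Chaudhari, Beaumont and Ruiz, by date of promotion to current rank (earlier first): Abara and Quinn (10 Feb 1998) before Johansson and Saleh (17 Aug 1998) before Osei (11 Oct 1998) before Baptiste (16 Jun 1999) before Chaudhari (21 Sep 2000) before Beaumont (2 Nov 2000) before Ruiz (15 Jan 2001).
Abara and Quinn both have badge number 939, so the next rule applies.
Among Abara and Quinn, alphabetically by surname: Abara before Quinn.
Johansson and Saleh both have badge number 707, so the next rule applies.
Among Johansson and Saleh, alphabetically by surname: Johansson before Saleh.
Order: Abara, Quinn, Johansson, Saleh, Osei, Baptiste, Chaudhari, Beaumont, Ruiz, Leclerc. So position 2.

2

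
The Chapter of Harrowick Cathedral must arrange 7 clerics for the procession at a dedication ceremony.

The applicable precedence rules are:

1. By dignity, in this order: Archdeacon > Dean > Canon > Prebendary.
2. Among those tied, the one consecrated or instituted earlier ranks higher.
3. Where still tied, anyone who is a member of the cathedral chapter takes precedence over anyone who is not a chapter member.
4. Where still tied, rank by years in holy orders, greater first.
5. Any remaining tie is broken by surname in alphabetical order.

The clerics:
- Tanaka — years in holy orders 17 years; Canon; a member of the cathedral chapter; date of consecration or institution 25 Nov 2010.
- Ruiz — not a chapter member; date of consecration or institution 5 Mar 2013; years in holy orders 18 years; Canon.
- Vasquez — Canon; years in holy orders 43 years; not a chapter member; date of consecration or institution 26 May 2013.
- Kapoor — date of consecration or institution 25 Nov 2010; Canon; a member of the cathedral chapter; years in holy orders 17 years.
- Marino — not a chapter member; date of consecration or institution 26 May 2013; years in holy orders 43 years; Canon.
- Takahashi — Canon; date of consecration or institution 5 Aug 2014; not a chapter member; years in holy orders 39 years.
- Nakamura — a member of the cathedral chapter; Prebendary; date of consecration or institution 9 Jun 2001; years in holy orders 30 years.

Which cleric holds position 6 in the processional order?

Takahashi

By dignity: Kapoor, Tanaka, Ruiz, Marino, Vasquez and Takahashi (Canon); then Nakamura (Prebendary).
Among Kapoor, Tanaka, Ruiz, Marino, Vasquez and Takahashi, by date of consecration or institution (earlier first): Kapoor and Tanaka (25 Nov 2010) before Ruiz (5 Mar 2013) before Marino and Vasquez (26 May 2013) before Takahashi (5 Aug 2014).
Kapoor and Tanaka are each a member of the cathedral chapter, so the next rule applies.
Kapoor and Tanaka both have years in holy orders 17 years, so the next rule applies.
Among Kapoor and Tanaka, alphabetically by surname: Kapoor before Tanaka.
Marino and Vasquez are each not a chapter member, so the next rule applies.
Marino and Vasquez both have years in holy orders 43 years, so the next rule applies.
Among Marino and Vasquez, alphabetically by surname: Marino before Vasquez.
Order: Kapoor, Tanaka, Ruiz, Marino, Vasquez, Takahashi, Nakamura.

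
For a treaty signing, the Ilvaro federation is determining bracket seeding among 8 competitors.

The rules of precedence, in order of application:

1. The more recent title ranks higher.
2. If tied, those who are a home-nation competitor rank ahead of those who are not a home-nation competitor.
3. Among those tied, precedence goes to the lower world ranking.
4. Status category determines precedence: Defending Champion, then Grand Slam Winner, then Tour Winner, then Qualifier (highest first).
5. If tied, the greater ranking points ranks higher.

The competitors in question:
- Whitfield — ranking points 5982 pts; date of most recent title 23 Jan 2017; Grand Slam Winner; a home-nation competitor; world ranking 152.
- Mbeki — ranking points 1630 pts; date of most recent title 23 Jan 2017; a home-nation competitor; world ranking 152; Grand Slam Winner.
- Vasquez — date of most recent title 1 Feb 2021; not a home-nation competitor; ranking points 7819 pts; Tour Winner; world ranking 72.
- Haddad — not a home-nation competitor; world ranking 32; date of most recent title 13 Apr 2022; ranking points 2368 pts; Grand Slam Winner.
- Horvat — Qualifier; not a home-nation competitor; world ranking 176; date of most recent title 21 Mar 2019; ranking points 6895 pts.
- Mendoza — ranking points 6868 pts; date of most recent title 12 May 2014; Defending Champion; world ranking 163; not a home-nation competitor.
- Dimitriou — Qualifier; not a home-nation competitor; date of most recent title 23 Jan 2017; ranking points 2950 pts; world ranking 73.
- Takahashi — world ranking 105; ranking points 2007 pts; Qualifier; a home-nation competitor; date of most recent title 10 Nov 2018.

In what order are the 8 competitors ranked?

By date of most recent title (later first): Haddad (13 Apr 2022); then Vasquez (1 Feb 2021); then Horvat (21 Mar 2019); then Takahashi (10 Nov 2018); then Whitfield, Mbeki and Dimitriou (each 23 Jan 2017); then Mendoza (12 May 2014).
Among Whitfield, Mbeki and Dimitriou, a home-nation competitor before not a home-nation competitor: Whitfield and Mbeki (a home-nation competitor) before Dimitriou (not a home-nation competitor).
Whitfield and Mbeki both have world ranking 152, so the next rule applies.
Whitfield and Mbeki are each Grand Slam Winner, so the next rule applies.
Among Whitfield and Mbeki, by ranking points (higher first): Whitfield (5982 pts) before Mbeki (1630 pts).
Full order: Haddad, Vasquez, Horvat, Takahashi, Whitfield, Mbeki, Dimitriou, Mendoza.

Haddad, Vasquez, Horvat, Takahashi, Whitfield, Mbeki, Dimitriou, Mendoza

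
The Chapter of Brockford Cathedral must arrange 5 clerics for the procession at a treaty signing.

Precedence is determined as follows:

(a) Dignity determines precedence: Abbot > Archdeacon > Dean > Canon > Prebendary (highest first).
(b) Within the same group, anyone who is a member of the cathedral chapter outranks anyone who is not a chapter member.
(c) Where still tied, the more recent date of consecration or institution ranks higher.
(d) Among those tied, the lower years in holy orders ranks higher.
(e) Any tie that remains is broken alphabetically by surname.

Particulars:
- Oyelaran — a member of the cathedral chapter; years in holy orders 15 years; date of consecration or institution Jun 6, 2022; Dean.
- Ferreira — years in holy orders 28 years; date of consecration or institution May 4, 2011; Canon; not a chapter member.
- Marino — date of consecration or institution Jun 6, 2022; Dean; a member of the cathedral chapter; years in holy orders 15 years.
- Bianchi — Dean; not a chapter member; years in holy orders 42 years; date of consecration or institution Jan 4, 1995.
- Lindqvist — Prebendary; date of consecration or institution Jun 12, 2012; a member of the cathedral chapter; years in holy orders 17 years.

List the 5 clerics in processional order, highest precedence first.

By dignity: Marino, Oyelaran and Bianchi (Dean); then Ferreira (Canon); then Lindqvist (Prebendary).
Among Marino, Oyelaran and Bianchi, a member of the cathedral chapter before not a chapter member: Marino and Oyelaran (a member of the cathedral chapter) before Bianchi (not a chapter member).
Marino and Oyelaran both have date of consecration or institution Jun 6, 2022, so the next rule applies.
Marino and Oyelaran both have years in holy orders 15 years, so the next rule applies.
Among Marino and Oyelaran, alphabetically by surname: Marino before Oyelaran.
Full order: Marino, Oyelaran, Bianchi, Ferreira, Lindqvist.

Marino, Oyelaran, Bianchi, Ferreira, Lindqvist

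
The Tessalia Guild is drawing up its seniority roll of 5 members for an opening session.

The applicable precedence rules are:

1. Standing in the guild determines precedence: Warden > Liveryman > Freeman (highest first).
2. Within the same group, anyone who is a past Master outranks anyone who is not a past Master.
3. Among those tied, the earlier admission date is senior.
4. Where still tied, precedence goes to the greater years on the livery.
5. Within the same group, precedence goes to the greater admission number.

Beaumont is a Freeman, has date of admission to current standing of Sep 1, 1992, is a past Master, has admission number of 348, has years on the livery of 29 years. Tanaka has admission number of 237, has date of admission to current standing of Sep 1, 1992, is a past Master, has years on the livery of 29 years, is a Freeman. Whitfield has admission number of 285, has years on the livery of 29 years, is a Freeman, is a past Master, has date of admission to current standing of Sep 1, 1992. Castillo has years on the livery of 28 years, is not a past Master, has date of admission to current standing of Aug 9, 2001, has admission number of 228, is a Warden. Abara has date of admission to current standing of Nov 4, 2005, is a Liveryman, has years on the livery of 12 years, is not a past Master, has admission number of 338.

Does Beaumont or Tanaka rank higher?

By standing in the guild: Castillo (Warden); then Abara (Liveryman); then Beaumont, Whitfield and Tanaka (Freeman).
Beaumont, Whitfield and Tanaka are each a past Master, so the next rule applies.
Beaumont, Whitfield and Tanaka all have date of admission to current standing Sep 1, 1992, so the next rule applies.
Beaumont, Whitfield and Tanaka all have years on the livery 29 years, so the next rule applies.
Among Beaumont, Whitfield and Tanaka, by admission number (higher first): Beaumont (348) before Whitfield (285) before Tanaka (237).
So Beaumont takes precedence.

Beaumont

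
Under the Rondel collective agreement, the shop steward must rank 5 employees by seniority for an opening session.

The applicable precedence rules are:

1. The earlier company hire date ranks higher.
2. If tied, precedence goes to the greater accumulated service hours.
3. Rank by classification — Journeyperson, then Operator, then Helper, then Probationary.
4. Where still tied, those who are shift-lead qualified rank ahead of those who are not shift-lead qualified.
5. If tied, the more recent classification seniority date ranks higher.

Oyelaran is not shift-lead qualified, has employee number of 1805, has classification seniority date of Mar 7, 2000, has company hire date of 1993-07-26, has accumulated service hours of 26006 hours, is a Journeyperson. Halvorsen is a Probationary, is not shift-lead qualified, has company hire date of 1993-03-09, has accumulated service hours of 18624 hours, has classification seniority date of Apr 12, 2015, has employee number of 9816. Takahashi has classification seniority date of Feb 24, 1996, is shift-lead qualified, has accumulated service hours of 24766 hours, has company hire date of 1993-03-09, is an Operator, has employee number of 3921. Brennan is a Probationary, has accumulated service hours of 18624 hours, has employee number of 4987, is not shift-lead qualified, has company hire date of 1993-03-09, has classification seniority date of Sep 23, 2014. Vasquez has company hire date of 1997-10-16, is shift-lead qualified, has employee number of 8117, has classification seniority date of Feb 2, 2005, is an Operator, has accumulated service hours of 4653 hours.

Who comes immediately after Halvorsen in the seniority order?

Brennan

By company hire date (earlier first): Takahashi, Halvorsen and Brennan (each 1993-03-09); then Oyelaran (1993-07-26); then Vasquez (1997-10-16).
Among Takahashi, Halvorsen and Brennan, by accumulated service hours (higher first): Takahashi (24766 hours) before Halvorsen and Brennan (18624 hours).
Halvorsen and Brennan are each Probationary, so the next rule applies.
Halvorsen and Brennan are each not shift-lead qualified, so the next rule applies.
Among Halvorsen and Brennan, by classification seniority date (later first): Halvorsen (Apr 12, 2015) before Brennan (Sep 23, 2014).
Order: Takahashi, Halvorsen, Brennan, Oyelaran, Vasquez.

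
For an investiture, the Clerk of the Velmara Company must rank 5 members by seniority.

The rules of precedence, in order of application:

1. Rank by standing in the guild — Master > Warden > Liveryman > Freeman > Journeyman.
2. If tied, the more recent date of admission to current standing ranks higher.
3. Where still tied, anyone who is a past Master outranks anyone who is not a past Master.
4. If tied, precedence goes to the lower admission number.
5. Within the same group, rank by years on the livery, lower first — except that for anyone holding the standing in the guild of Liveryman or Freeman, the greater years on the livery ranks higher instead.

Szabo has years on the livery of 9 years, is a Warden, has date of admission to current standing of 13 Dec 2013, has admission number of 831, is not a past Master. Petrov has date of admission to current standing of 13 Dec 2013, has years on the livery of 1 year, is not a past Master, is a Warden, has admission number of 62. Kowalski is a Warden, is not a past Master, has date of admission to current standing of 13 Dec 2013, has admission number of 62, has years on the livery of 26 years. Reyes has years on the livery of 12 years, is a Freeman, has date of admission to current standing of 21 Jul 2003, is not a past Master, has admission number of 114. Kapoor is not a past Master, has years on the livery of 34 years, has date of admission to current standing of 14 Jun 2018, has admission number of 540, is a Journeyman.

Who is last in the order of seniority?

By standing in the guild: Petrov, Kowalski and Szabo (Warden); then Reyes (Freeman); then Kapoor (Journeyman).
Petrov, Kowalski and Szabo all have date of admission to current standing 13 Dec 2013, so the next rule applies.
Petrov, Kowalski and Szabo are each not a past Master, so the next rule applies.
Among Petrov, Kowalski and Szabo, by admission number (lower first): Petrov and Kowalski (62) before Szabo (831).
Among Petrov and Kowalski, by years on the livery (lower first): Petrov (1 year) before Kowalski (26 years).
Order: Petrov, Kowalski, Szabo, Reyes, Kapoor.

Kapoor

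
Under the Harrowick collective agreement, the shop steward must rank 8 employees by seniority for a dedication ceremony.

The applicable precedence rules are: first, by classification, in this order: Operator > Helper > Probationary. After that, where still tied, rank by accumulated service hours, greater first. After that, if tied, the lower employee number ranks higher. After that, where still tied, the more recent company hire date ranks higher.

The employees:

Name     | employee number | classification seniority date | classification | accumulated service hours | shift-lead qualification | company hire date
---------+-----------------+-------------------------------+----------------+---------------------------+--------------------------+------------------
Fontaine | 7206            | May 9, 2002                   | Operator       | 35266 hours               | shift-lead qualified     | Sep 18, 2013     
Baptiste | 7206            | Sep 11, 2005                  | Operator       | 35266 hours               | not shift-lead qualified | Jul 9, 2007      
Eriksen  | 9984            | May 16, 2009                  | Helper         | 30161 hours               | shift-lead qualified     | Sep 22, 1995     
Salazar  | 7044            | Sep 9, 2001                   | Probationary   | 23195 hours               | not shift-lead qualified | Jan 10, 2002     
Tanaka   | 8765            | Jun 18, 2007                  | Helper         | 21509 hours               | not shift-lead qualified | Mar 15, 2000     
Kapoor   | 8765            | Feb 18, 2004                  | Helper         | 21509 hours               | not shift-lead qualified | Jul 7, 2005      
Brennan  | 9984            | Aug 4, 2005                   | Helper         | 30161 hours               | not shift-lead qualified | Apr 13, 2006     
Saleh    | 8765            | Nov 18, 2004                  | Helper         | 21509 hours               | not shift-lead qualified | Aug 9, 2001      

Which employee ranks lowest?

By classification: Fontaine and Baptiste (Operator); then Brennan, Eriksen, Kapoor, Saleh and Tanaka (Helper); then Salazar (Probationary).
Fontaine and Baptiste both have accumulated service hours 35266 hours, so the next rule applies.
Fontaine and Baptiste both have employee number 7206, so the next rule applies.
Among Fontaine and Baptiste, by company hire date (later first): Fontaine (Sep 18, 2013) before Baptiste (Jul 9, 2007).
Among Brennan, Eriksen, Kapoor, Saleh and Tanaka, by accumulated service hours (higher first): Brennan and Eriksen (30161 hours) before Kapoor, Saleh and Tanaka (21509 hours).
Brennan and Eriksen both have employee number 9984, so the next rule applies.
Among Brennan and Eriksen, by company hire date (later first): Brennan (Apr 13, 2006) before Eriksen (Sep 22, 1995).
Kapoor, Saleh and Tanaka all have employee number 8765, so the next rule applies.
Among Kapoor, Saleh and Tanaka, by company hire date (later first): Kapoor (Jul 7, 2005) before Saleh (Aug 9, 2001) before Tanaka (Mar 15, 2000).
Order: Fontaine, Baptiste, Brennan, Eriksen, Kapoor, Saleh, Tanaka, Salazar.

Salazar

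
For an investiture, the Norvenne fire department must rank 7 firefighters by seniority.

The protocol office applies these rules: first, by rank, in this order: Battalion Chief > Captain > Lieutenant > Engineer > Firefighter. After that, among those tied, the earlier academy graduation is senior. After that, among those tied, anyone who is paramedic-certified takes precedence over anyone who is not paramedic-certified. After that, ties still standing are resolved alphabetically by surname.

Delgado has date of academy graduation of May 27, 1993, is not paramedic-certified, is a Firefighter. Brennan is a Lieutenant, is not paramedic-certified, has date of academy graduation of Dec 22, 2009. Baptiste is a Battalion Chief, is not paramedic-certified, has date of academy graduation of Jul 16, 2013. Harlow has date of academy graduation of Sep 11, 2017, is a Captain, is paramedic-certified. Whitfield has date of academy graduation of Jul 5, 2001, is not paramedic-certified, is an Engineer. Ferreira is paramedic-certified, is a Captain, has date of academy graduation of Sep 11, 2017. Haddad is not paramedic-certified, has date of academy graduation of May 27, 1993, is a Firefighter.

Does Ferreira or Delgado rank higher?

By rank: Baptiste (Battalion Chief); then Ferreira and Harlow (Captain); then Brennan (Lieutenant); then Whitfield (Engineer); then Delgado and Haddad (Firefighter).
Ferreira and Harlow both have date of academy graduation Sep 11, 2017, so the next rule applies.
Ferreira and Harlow are each paramedic-certified, so the next rule applies.
Among Ferreira and Harlow, alphabetically by surname: Ferreira before Harlow.
Delgado and Haddad both have date of academy graduation May 27, 1993, so the next rule applies.
Delgado and Haddad are each not paramedic-certified, so the next rule applies.
Among Delgado and Haddad, alphabetically by surname: Delgado before Haddad.
So Ferreira takes precedence.

Ferreira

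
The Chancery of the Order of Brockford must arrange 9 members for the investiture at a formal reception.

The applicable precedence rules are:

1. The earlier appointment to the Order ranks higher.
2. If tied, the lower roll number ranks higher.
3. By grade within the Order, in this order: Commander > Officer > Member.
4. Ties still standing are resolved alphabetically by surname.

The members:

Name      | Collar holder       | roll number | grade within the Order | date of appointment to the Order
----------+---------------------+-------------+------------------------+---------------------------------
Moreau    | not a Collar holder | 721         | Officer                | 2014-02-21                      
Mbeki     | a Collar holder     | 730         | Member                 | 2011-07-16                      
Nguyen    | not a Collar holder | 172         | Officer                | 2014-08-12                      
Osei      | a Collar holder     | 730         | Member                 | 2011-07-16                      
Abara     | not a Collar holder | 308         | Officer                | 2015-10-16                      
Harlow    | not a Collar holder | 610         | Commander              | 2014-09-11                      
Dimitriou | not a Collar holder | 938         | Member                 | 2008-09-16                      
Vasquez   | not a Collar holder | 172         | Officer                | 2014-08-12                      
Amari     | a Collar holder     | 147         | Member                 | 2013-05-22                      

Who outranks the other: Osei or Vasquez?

By date of appointment to the Order (earlier first): Dimitriou (2008-09-16); then Mbeki and Osei (both 2011-07-16); then Amari (2013-05-22); then Moreau (2014-02-21); then Nguyen and Vasquez (both 2014-08-12); then Harlow (2014-09-11); then Abara (2015-10-16).
Mbeki and Osei both have roll number 730, so the next rule applies.
Mbeki and Osei are each Member, so the next rule applies.
Among Mbeki and Osei, alphabetically by surname: Mbeki before Osei.
Nguyen and Vasquez both have roll number 172, so the next rule applies.
Nguyen and Vasquez are each Officer, so the next rule applies.
Among Nguyen and Vasquez, alphabetically by surname: Nguyen before Vasquez.
So Osei takes precedence.

Osei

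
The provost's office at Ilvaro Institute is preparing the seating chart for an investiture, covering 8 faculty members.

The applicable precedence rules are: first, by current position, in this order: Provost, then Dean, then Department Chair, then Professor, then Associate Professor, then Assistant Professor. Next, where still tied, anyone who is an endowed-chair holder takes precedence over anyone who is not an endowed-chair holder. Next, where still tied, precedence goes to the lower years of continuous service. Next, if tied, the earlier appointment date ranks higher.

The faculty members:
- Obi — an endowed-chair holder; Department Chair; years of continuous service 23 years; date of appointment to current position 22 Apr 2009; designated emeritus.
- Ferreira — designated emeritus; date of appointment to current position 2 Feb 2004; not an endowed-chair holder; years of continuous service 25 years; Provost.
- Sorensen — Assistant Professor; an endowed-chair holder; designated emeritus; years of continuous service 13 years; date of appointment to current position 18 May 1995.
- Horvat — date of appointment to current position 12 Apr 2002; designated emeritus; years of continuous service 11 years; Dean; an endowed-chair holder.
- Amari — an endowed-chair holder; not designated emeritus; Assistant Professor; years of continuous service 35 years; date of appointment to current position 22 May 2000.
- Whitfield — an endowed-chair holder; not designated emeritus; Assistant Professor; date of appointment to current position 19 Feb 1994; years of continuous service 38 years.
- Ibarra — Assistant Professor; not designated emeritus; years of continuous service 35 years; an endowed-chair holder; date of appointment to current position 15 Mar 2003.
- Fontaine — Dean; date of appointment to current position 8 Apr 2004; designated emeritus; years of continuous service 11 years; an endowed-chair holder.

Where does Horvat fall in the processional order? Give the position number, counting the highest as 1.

By current position: Ferreira (Provost); then Horvat and Fontaine (Dean); then Obi (Department Chair); then Sorensen, Amari, Ibarra and Whitfield (Assistant Professor).
Horvat and Fontaine are each an endowed-chair holder, so the next rule applies.
Horvat and Fontaine both have years of continuous service 11 years, so the next rule applies.
Among Horvat and Fontaine, by date of appointment to current position (earlier first): Horvat (12 Apr 2002) before Fontaine (8 Apr 2004).
Sorensen, Amari, Ibarra and Whitfield are each an endowed-chair holder, so the next rule applies.
Among Sorensen, Amari, Ibarra and Whitfield, by years of continuous service (lower first): Sorensen (13 years) before Amari and Ibarra (35 years) before Whitfield (38 years).
Among Amari and Ibarra, by date of appointment to current position (earlier first): Amari (22 May 2000) before Ibarra (15 Mar 2003).
Order: Ferreira, Horvat, Fontaine, Obi, Sorensen, Amari, Ibarra, Whitfield. So position 2.

2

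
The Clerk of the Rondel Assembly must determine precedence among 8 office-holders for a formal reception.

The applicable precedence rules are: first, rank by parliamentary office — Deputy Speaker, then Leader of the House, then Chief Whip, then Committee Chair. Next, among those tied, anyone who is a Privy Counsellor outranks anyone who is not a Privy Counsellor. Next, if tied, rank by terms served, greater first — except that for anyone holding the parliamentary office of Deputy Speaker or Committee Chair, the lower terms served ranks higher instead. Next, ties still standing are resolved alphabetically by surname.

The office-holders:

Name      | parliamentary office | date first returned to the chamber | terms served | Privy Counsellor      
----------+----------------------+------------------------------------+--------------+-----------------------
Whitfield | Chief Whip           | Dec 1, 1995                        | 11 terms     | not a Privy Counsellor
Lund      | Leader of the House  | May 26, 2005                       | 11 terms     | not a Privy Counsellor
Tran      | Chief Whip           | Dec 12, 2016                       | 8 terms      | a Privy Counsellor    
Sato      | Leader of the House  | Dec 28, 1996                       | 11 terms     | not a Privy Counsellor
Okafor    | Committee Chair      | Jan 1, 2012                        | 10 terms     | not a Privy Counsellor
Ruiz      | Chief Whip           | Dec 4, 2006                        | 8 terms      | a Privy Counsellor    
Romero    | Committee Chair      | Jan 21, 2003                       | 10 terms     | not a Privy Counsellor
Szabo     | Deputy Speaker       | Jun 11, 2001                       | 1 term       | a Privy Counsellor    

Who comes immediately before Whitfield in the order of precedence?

By parliamentary office: Szabo (Deputy Speaker); then Lund and Sato (Leader of the House); then Ruiz, Tran and Whitfield (Chief Whip); then Okafor and Romero (Committee Chair).
Lund and Sato are each not a Privy Counsellor, so the next rule applies.
Lund and Sato both have terms served 11 terms, so the next rule applies.
Among Lund and Sato, alphabetically by surname: Lund before Sato.
Among Ruiz, Tran and Whitfield, a Privy Counsellor before not a Privy Counsellor: Ruiz and Tran (a Privy Counsellor) before Whitfield (not a Privy Counsellor).
Ruiz and Tran both have terms served 8 terms, so the next rule applies.
Among Ruiz and Tran, alphabetically by surname: Ruiz before Tran.
Okafor and Romero are each not a Privy Counsellor, so the next rule applies.
Okafor and Romero both have terms served 10 terms, so the next rule applies.
Among Okafor and Romero, alphabetically by surname: Okafor before Romero.
Order: Szabo, Lund, Sato, Ruiz, Tran, Whitfield, Okafor, Romero.

Tran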